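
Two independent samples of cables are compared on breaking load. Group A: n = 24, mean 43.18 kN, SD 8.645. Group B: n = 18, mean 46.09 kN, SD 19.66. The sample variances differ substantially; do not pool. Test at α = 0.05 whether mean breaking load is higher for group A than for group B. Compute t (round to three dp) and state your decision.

t = -0.587; fail to reject H0

Let group 1 = group A, group 2 = group B. H0: μ_1 = μ_2; H1: μ_1 > μ_2 (Welch's two-sample t-test, right-tailed).
t = (x̄_1 − x̄_2)/√(s_1²/n_1 + s_2²/n_2) = (43.18 − 46.09)/√(8.645²/24 + 19.66²/18) = -0.587
Welch–Satterthwaite df ≈ 21.95
p-value = P(T ≥ -0.587) ≈ 0.7184
Since p ≈ 0.7184 > α = 0.05, fail to reject H0; the data do not provide sufficient evidence against H0.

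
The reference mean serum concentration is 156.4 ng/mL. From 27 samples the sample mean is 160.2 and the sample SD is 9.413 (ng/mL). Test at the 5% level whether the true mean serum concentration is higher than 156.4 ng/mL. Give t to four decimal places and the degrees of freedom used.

t = 2.0977, df = 26

H0: μ = 156.4; H1: μ > 156.4 (one-sample t-test, right-tailed).
t = (x̄ − μ₀)/(s/√n) = (160.2 − 156.4)/(9.413/√27) = 2.0977
df = n − 1 = 26
p-value = P(T ≥ 2.0977) ≈ 0.023
Since p ≈ 0.023 < α = 0.05, reject H0; the data support H1.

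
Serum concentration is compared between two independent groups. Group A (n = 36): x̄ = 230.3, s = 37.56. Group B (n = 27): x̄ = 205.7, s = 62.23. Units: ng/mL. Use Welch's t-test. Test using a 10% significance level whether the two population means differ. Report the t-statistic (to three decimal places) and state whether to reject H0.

t = 1.820; reject H0

Let group 1 = group A, group 2 = group B. H0: μ_1 = μ_2; H1: μ_1 ≠ μ_2 (Welch's two-sample t-test, two-sided).
t = (x̄_1 − x̄_2)/√(s_1²/n_1 + s_2²/n_2) = (230.3 − 205.7)/√(37.56²/36 + 62.23²/27) = 1.820
Welch–Satterthwaite df ≈ 39.93
Two-sided p-value ≈ 0.0762
Since p ≈ 0.0762 < α = 0.1, reject H0; the evidence is statistically significant.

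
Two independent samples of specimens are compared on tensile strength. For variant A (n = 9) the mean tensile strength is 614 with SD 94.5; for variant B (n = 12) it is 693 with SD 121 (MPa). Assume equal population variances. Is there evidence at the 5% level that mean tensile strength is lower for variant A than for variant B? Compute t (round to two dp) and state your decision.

Let group 1 = variant A, group 2 = variant B. H0: μ_1 = μ_2; H1: μ_1 < μ_2 (two-sample pooled-variance t-test, left-tailed).
s_p² = [(9−1)·94.5² + (12−1)·121²]/(9+12−2) = 12236.5
t = (614 − 693)/√[12236.5·(1/9 + 1/12)] = -1.62
df = n₁ + n₂ − 2 = 19
p-value = P(T ≤ -1.62) ≈ 0.0609
Since p ≈ 0.0609 > α = 0.05, fail to reject H0; the evidence is not statistically significant.

t = -1.62; fail to reject H0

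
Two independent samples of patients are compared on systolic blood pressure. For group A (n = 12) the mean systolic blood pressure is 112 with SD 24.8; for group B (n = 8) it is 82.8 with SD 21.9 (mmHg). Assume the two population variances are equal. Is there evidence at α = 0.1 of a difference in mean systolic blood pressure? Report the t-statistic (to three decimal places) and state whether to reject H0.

Let group 1 = group A, group 2 = group B. H0: μ_1 = μ_2; H1: μ_1 ≠ μ_2 (two-sample pooled-variance t-test, two-sided).
s_p² = [(12−1)·24.8² + (8−1)·21.9²]/(12+8−2) = 562.373
t = (112 − 82.8)/√[562.373·(1/12 + 1/8)] = 2.698
df = n₁ + n₂ − 2 = 18
Two-sided p-value ≈ 0.0147
Since p ≈ 0.0147 < α = 0.1, reject H0; the data support H1.

t = 2.698; reject H0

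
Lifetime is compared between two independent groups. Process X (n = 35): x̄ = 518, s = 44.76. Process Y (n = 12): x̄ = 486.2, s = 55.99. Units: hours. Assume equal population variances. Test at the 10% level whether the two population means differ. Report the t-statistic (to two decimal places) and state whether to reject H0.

t = 1.99; reject H0

Let group 1 = process X, group 2 = process Y. H0: μ_1 = μ_2; H1: μ_1 ≠ μ_2 (two-sample pooled-variance t-test, two-sided).
s_p² = [(35−1)·44.76² + (12−1)·55.99²]/(35+12−2) = 2280.03
t = (518 − 486.2)/√[2280.03·(1/35 + 1/12)] = 1.99
df = n₁ + n₂ − 2 = 45
Two-sided p-value ≈ 0.0526
Since p ≈ 0.0526 < α = 0.1, reject H0; the evidence is statistically significant.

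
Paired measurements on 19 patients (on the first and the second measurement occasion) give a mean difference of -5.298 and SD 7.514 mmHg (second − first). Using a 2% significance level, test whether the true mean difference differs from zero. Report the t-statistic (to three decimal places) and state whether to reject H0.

t = -3.073; reject H0

H0: μ_d = 0; H1: μ_d ≠ 0 (paired t-test on the differences, two-sided).
t = d̄/(s_d/√n) = -5.298/(7.514/√19) = -3.073
df = n − 1 = 18
Two-sided p-value ≈ 0.0065
Since p ≈ 0.0065 < α = 0.02, reject H0; the evidence is statistically significant.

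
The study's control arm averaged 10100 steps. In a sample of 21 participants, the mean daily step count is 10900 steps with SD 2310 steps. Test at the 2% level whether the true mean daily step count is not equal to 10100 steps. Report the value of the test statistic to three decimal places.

1.587

H0: μ = 10100; H1: μ ≠ 10100 (one-sample t-test, two-sided).
t = (x̄ − μ₀)/(s/√n) = (10900 − 10100)/(2310/√21) = 1.587
df = n − 1 = 20
Two-sided p-value ≈ 0.1282
Since p ≈ 0.1282 > α = 0.02, fail to reject H0; the evidence is not statistically significant.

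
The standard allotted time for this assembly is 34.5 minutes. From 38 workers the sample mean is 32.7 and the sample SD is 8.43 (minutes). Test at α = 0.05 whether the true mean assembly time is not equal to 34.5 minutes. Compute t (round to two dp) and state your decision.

t = -1.32; fail to reject H0

H0: μ = 34.5; H1: μ ≠ 34.5 (one-sample t-test, two-sided).
t = (x̄ − μ₀)/(s/√n) = (32.7 − 34.5)/(8.43/√38) = -1.32
df = n − 1 = 37
Two-sided p-value ≈ 0.196
Since p ≈ 0.196 > α = 0.05, fail to reject H0; the evidence is not statistically significant.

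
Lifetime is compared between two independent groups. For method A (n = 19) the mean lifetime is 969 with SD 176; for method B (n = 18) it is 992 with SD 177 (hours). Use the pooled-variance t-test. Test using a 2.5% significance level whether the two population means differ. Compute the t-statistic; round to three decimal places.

-0.396

Let group 1 = method A, group 2 = method B. H0: μ_1 = μ_2; H1: μ_1 ≠ μ_2 (two-sample pooled-variance t-test, two-sided).
s_p² = [(19−1)·176² + (18−1)·177²]/(19+18−2) = 31147.5
t = (969 − 992)/√[31147.5·(1/19 + 1/18)] = -0.396
df = n₁ + n₂ − 2 = 35
Two-sided p-value ≈ 0.6944
Since p ≈ 0.6944 > α = 0.025, fail to reject H0; the data do not provide sufficient evidence against H0.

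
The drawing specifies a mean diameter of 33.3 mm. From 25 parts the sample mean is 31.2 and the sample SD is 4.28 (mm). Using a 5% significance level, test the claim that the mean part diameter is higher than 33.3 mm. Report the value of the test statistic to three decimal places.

-2.453

H0: μ = 33.3; H1: μ > 33.3 (one-sample t-test, right-tailed).
t = (x̄ − μ₀)/(s/√n) = (31.2 − 33.3)/(4.28/√25) = -2.453
df = n − 1 = 24
p-value = P(T ≥ -2.453) ≈ 0.9891
Since p ≈ 0.9891 > α = 0.05, fail to reject H0; the evidence is not statistically significant.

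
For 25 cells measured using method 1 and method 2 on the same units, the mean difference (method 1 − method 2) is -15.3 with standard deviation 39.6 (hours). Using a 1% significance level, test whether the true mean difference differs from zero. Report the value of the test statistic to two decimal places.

H0: μ_d = 0; H1: μ_d ≠ 0 (paired t-test on the differences, two-sided).
t = d̄/(s_d/√n) = -15.3/(39.6/√25) = -1.93
df = n − 1 = 24
Two-sided p-value ≈ 0.065
Since p ≈ 0.065 > α = 0.01, fail to reject H0; the evidence is not statistically significant.

-1.93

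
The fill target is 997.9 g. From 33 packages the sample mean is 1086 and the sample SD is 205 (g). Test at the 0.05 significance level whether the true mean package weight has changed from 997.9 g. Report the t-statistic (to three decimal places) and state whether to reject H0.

t = 2.469; reject H0

H0: μ = 997.9; H1: μ ≠ 997.9 (one-sample t-test, two-sided).
t = (x̄ − μ₀)/(s/√n) = (1086 − 997.9)/(205/√33) = 2.469
df = n − 1 = 32
Two-sided p-value ≈ 0.019
Since p ≈ 0.019 < α = 0.05, reject H0; the data support H1.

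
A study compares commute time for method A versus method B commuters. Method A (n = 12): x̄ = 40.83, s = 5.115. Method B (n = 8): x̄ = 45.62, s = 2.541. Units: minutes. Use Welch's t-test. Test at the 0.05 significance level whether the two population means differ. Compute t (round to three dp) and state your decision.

Let group 1 = method A, group 2 = method B. H0: μ_1 = μ_2; H1: μ_1 ≠ μ_2 (Welch's two-sample t-test, two-sided).
t = (x̄_1 − x̄_2)/√(s_1²/n_1 + s_2²/n_2) = (40.83 − 45.62)/√(5.115²/12 + 2.541²/8) = -2.771
Welch–Satterthwaite df ≈ 16.99
Two-sided p-value ≈ 0.0131
Since p ≈ 0.0131 < α = 0.05, reject H0; the evidence is statistically significant.

t = -2.771; reject H0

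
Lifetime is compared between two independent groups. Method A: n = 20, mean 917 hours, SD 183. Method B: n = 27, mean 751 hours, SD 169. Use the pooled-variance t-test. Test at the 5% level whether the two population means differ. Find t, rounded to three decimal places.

3.214

Let group 1 = method A, group 2 = method B. H0: μ_1 = μ_2; H1: μ_1 ≠ μ_2 (two-sample pooled-variance t-test, two-sided).
s_p² = [(20−1)·183² + (27−1)·169²]/(20+27−2) = 30641.7
t = (917 − 751)/√[30641.7·(1/20 + 1/27)] = 3.214
df = n₁ + n₂ − 2 = 45
Two-sided p-value ≈ 0.0024
Since p ≈ 0.0024 < α = 0.05, reject H0; the evidence is statistically significant.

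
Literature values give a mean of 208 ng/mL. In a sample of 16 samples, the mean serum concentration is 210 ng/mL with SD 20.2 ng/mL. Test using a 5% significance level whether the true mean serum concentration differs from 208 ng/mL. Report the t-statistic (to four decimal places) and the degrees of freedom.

t = 0.3960, df = 15

H0: μ = 208; H1: μ ≠ 208 (one-sample t-test, two-sided).
t = (x̄ − μ₀)/(s/√n) = (210 − 208)/(20.2/√16) = 0.3960
df = n − 1 = 15
Two-sided p-value ≈ 0.698
Since p ≈ 0.698 > α = 0.05, fail to reject H0; the evidence is not statistically significant.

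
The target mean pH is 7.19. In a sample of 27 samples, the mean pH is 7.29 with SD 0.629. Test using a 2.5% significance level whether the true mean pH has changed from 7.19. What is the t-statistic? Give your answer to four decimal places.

0.8261

H0: μ = 7.19; H1: μ ≠ 7.19 (one-sample t-test, two-sided).
t = (x̄ − μ₀)/(s/√n) = (7.29 − 7.19)/(0.629/√27) = 0.8261
df = n − 1 = 26
Two-sided p-value ≈ 0.416
Since p ≈ 0.416 > α = 0.025, fail to reject H0; the evidence is not statistically significant.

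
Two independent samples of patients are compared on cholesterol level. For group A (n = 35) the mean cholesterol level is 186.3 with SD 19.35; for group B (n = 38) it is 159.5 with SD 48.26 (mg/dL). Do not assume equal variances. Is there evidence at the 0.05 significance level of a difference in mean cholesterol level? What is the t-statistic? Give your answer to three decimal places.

3.159

Let group 1 = group A, group 2 = group B. H0: μ_1 = μ_2; H1: μ_1 ≠ μ_2 (Welch's two-sample t-test, two-sided).
t = (x̄_1 − x̄_2)/√(s_1²/n_1 + s_2²/n_2) = (186.3 − 159.5)/√(19.35²/35 + 48.26²/38) = 3.159
Welch–Satterthwaite df ≈ 49.41
Two-sided p-value ≈ 0.0027
Since p ≈ 0.0027 < α = 0.05, reject H0; the evidence is statistically significant.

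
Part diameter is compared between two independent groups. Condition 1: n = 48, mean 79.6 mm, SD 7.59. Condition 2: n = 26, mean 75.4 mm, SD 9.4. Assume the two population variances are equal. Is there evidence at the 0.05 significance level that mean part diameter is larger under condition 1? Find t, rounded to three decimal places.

2.087

Let group 1 = condition 1, group 2 = condition 2. H0: μ_1 = μ_2; H1: μ_1 > μ_2 (two-sample pooled-variance t-test, right-tailed).
s_p² = [(48−1)·7.59² + (26−1)·9.4²]/(48+26−2) = 68.2858
t = (79.6 − 75.4)/√[68.2858·(1/48 + 1/26)] = 2.087
df = n₁ + n₂ − 2 = 72
p-value = P(T ≥ 2.087) ≈ 0.020
Since p ≈ 0.020 < α = 0.05, reject H0; the data support H1.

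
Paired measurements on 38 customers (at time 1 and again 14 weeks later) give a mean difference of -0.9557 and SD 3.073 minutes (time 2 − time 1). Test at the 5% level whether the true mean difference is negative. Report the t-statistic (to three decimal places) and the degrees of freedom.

H0: μ_d = 0; H1: μ_d < 0 (paired t-test on the differences, left-tailed).
t = d̄/(s_d/√n) = -0.9557/(3.073/√38) = -1.917
df = n − 1 = 37
p-value = P(T ≤ -1.917) ≈ 0.031
Since p ≈ 0.031 < α = 0.05, reject H0; the evidence is statistically significant.

t = -1.917, df = 37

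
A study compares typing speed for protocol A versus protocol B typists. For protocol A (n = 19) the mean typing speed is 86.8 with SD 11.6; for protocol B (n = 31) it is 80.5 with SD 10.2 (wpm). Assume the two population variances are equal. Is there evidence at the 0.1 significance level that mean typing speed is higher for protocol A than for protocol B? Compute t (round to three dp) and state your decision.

Let group 1 = protocol A, group 2 = protocol B. H0: μ_1 = μ_2; H1: μ_1 > μ_2 (two-sample pooled-variance t-test, right-tailed).
s_p² = [(19−1)·11.6² + (31−1)·10.2²]/(19+31−2) = 115.485
t = (86.8 − 80.5)/√[115.485·(1/19 + 1/31)] = 2.012
df = n₁ + n₂ − 2 = 48
p-value = P(T ≥ 2.012) ≈ 0.025
Since p ≈ 0.025 < α = 0.1, reject H0; the evidence is statistically significant.

t = 2.012; reject H0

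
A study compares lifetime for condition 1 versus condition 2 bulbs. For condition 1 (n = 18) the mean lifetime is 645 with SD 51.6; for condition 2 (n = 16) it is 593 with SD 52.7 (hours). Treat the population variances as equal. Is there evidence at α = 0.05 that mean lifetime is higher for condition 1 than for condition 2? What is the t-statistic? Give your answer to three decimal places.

Let group 1 = condition 1, group 2 = condition 2. H0: μ_1 = μ_2; H1: μ_1 > μ_2 (two-sample pooled-variance t-test, right-tailed).
s_p² = [(18−1)·51.6² + (16−1)·52.7²]/(18+16−2) = 2716.34
t = (645 − 593)/√[2716.34·(1/18 + 1/16)] = 2.904
df = n₁ + n₂ − 2 = 32
p-value = P(T ≥ 2.904) ≈ 0.003
Since p ≈ 0.003 < α = 0.05, reject H0; the data support H1.

2.904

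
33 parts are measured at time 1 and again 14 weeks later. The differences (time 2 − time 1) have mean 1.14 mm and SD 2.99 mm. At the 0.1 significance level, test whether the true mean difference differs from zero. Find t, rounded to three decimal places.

2.190

H0: μ_d = 0; H1: μ_d ≠ 0 (paired t-test on the differences, two-sided).
t = d̄/(s_d/√n) = 1.14/(2.99/√33) = 2.190
df = n − 1 = 32
Two-sided p-value ≈ 0.036
Since p ≈ 0.036 < α = 0.1, reject H0; the data support H1.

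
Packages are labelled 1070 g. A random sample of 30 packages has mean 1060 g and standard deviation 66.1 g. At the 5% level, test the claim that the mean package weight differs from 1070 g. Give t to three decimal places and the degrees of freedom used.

t = -0.829, df = 29

H0: μ = 1070; H1: μ ≠ 1070 (one-sample t-test, two-sided).
t = (x̄ − μ₀)/(s/√n) = (1060 − 1070)/(66.1/√30) = -0.829
df = n − 1 = 29
Two-sided p-value ≈ 0.414
Since p ≈ 0.414 > α = 0.05, fail to reject H0; the data do not provide sufficient evidence against H0.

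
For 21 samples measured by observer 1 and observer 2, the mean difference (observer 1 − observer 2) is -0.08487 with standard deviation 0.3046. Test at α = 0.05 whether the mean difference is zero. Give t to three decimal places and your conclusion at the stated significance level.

t = -1.277; fail to reject H0

H0: μ_d = 0; H1: μ_d ≠ 0 (paired t-test on the differences, two-sided).
t = d̄/(s_d/√n) = -0.08487/(0.3046/√21) = -1.277
df = n − 1 = 20
Two-sided p-value ≈ 0.216
Since p ≈ 0.216 > α = 0.05, fail to reject H0; the evidence is not statistically significant.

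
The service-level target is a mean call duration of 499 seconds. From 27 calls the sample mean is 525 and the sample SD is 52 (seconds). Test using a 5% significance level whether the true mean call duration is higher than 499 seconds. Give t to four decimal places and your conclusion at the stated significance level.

t = 2.5981; reject H0

H0: μ = 499; H1: μ > 499 (one-sample t-test, right-tailed).
t = (x̄ − μ₀)/(s/√n) = (525 − 499)/(52/√27) = 2.5981
df = n − 1 = 26
p-value = P(T ≥ 2.5981) ≈ 0.0076
Since p ≈ 0.0076 < α = 0.05, reject H0; the data support H1.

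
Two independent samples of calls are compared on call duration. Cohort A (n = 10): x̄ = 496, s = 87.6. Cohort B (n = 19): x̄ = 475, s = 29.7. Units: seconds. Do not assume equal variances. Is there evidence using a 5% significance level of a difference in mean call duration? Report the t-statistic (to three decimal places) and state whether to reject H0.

Let group 1 = cohort A, group 2 = cohort B. H0: μ_1 = μ_2; H1: μ_1 ≠ μ_2 (Welch's two-sample t-test, two-sided).
t = (x̄_1 − x̄_2)/√(s_1²/n_1 + s_2²/n_2) = (496 − 475)/√(87.6²/10 + 29.7²/19) = 0.736
Welch–Satterthwaite df ≈ 10.10
Two-sided p-value ≈ 0.478
Since p ≈ 0.478 > α = 0.05, fail to reject H0; the evidence is not statistically significant.

t = 0.736; fail to reject H0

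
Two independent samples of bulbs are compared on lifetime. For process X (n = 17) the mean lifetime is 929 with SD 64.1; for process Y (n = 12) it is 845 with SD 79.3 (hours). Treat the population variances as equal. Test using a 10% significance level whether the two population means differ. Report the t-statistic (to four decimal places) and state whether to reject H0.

Let group 1 = process X, group 2 = process Y. H0: μ_1 = μ_2; H1: μ_1 ≠ μ_2 (two-sample pooled-variance t-test, two-sided).
s_p² = [(17−1)·64.1² + (12−1)·79.3²]/(17+12−2) = 4996.83
t = (929 − 845)/√[4996.83·(1/17 + 1/12)] = 3.1517
df = n₁ + n₂ − 2 = 27
Two-sided p-value ≈ 0.004
Since p ≈ 0.004 < α = 0.1, reject H0; the data support H1.

t = 3.1517; reject H0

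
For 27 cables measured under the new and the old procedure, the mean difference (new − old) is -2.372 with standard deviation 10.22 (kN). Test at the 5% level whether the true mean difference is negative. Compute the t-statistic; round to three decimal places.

-1.206

H0: μ_d = 0; H1: μ_d < 0 (paired t-test on the differences, left-tailed).
t = d̄/(s_d/√n) = -2.372/(10.22/√27) = -1.206
df = n − 1 = 26
p-value = P(T ≤ -1.206) ≈ 0.1193
Since p ≈ 0.1193 > α = 0.05, fail to reject H0; the data do not provide sufficient evidence against H0.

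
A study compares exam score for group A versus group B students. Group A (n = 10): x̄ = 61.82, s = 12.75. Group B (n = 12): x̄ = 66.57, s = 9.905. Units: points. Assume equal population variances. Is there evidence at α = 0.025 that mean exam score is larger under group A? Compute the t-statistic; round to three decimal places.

-0.984

Let group 1 = group A, group 2 = group B. H0: μ_1 = μ_2; H1: μ_1 > μ_2 (two-sample pooled-variance t-test, right-tailed).
s_p² = [(10−1)·12.75² + (12−1)·9.905²]/(10+12−2) = 127.113
t = (61.82 − 66.57)/√[127.113·(1/10 + 1/12)] = -0.984
df = n₁ + n₂ − 2 = 20
p-value = P(T ≥ -0.984) ≈ 0.8316
Since p ≈ 0.8316 > α = 0.025, fail to reject H0; the data do not provide sufficient evidence against H0.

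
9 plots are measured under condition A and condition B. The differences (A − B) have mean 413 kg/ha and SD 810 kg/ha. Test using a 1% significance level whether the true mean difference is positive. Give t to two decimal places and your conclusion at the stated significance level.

t = 1.53; fail to reject H0

H0: μ_d = 0; H1: μ_d > 0 (paired t-test on the differences, right-tailed).
t = d̄/(s_d/√n) = 413/(810/√9) = 1.53
df = n − 1 = 8
p-value = P(T ≥ 1.53) ≈ 0.082
Since p ≈ 0.082 > α = 0.01, fail to reject H0; the data do not provide sufficient evidence against H0.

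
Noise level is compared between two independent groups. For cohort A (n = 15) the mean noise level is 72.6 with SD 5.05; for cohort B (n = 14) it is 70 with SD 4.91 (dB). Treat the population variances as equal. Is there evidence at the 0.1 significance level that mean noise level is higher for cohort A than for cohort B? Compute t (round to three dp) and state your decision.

t = 1.404; reject H0

Let group 1 = cohort A, group 2 = cohort B. H0: μ_1 = μ_2; H1: μ_1 > μ_2 (two-sample pooled-variance t-test, right-tailed).
s_p² = [(15−1)·5.05² + (14−1)·4.91²]/(15+14−2) = 24.8311
t = (72.6 − 70)/√[24.8311·(1/15 + 1/14)] = 1.404
df = n₁ + n₂ − 2 = 27
p-value = P(T ≥ 1.404) ≈ 0.086
Since p ≈ 0.086 < α = 0.1, reject H0; the data support H1.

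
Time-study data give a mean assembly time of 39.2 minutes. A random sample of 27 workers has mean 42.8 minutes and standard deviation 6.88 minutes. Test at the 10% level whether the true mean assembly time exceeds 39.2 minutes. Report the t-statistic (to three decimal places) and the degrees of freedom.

H0: μ = 39.2; H1: μ > 39.2 (one-sample t-test, right-tailed).
t = (x̄ − μ₀)/(s/√n) = (42.8 − 39.2)/(6.88/√27) = 2.719
df = n − 1 = 26
p-value = P(T ≥ 2.719) ≈ 0.0058
Since p ≈ 0.0058 < α = 0.1, reject H0; the data support H1.

t = 2.719, df = 26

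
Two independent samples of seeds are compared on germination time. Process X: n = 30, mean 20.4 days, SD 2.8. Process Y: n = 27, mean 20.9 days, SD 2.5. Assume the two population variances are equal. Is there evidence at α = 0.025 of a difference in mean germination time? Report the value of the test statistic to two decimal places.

-0.71

Let group 1 = process X, group 2 = process Y. H0: μ_1 = μ_2; H1: μ_1 ≠ μ_2 (two-sample pooled-variance t-test, two-sided).
s_p² = [(30−1)·2.8² + (27−1)·2.5²]/(30+27−2) = 7.08836
t = (20.4 − 20.9)/√[7.08836·(1/30 + 1/27)] = -0.71
df = n₁ + n₂ − 2 = 55
Two-sided p-value ≈ 0.4820
Since p ≈ 0.4820 > α = 0.025, fail to reject H0; the evidence is not statistically significant.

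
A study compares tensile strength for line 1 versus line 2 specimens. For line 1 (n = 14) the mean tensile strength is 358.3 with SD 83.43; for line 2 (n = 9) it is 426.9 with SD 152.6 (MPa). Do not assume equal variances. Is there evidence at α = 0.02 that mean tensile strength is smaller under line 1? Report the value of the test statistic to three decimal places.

Let group 1 = line 1, group 2 = line 2. H0: μ_1 = μ_2; H1: μ_1 < μ_2 (Welch's two-sample t-test, left-tailed).
t = (x̄_1 − x̄_2)/√(s_1²/n_1 + s_2²/n_2) = (358.3 − 426.9)/√(83.43²/14 + 152.6²/9) = -1.235
Welch–Satterthwaite df ≈ 11.12
p-value = P(T ≤ -1.235) ≈ 0.1211
Since p ≈ 0.1211 > α = 0.02, fail to reject H0; the evidence is not statistically significant.

-1.235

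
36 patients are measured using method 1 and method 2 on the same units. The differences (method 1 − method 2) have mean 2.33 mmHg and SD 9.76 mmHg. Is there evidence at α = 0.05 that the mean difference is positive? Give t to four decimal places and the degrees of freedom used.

H0: μ_d = 0; H1: μ_d > 0 (paired t-test on the differences, right-tailed).
t = d̄/(s_d/√n) = 2.33/(9.76/√36) = 1.4324
df = n − 1 = 35
p-value = P(T ≥ 1.4324) ≈ 0.080
Since p ≈ 0.080 > α = 0.05, fail to reject H0; the evidence is not statistically significant.

t = 1.4324, df = 35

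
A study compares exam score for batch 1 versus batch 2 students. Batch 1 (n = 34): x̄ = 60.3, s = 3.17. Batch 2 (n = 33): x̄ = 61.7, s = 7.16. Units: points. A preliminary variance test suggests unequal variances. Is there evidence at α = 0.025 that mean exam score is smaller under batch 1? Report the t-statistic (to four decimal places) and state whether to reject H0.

t = -1.0296; fail to reject H0

Let group 1 = batch 1, group 2 = batch 2. H0: μ_1 = μ_2; H1: μ_1 < μ_2 (Welch's two-sample t-test, left-tailed).
t = (x̄_1 − x̄_2)/√(s_1²/n_1 + s_2²/n_2) = (60.3 − 61.7)/√(3.17²/34 + 7.16²/33) = -1.0296
Welch–Satterthwaite df ≈ 43.80
p-value = P(T ≤ -1.0296) ≈ 0.1544
Since p ≈ 0.1544 > α = 0.025, fail to reject H0; the evidence is not statistically significant.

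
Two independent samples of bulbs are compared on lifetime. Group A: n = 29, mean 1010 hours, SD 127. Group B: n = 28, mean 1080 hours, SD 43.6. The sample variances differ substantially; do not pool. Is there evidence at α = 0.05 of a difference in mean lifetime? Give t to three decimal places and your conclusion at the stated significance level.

t = -2.802; reject H0

Let group 1 = group A, group 2 = group B. H0: μ_1 = μ_2; H1: μ_1 ≠ μ_2 (Welch's two-sample t-test, two-sided).
t = (x̄_1 − x̄_2)/√(s_1²/n_1 + s_2²/n_2) = (1010 − 1080)/√(127²/29 + 43.6²/28) = -2.802
Welch–Satterthwaite df ≈ 34.72
Two-sided p-value ≈ 0.0082
Since p ≈ 0.0082 < α = 0.05, reject H0; the data support H1.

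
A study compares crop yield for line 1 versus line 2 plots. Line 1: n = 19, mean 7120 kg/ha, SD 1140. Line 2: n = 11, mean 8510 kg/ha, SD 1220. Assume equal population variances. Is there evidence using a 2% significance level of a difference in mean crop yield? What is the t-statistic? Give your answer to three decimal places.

Let group 1 = line 1, group 2 = line 2. H0: μ_1 = μ_2; H1: μ_1 ≠ μ_2 (two-sample pooled-variance t-test, two-sided).
s_p² = [(19−1)·1140² + (11−1)·1220²]/(19+11−2) = 1367030
t = (7120 − 8510)/√[1367030·(1/19 + 1/11)] = -3.138
df = n₁ + n₂ − 2 = 28
Two-sided p-value ≈ 0.0040
Since p ≈ 0.0040 < α = 0.02, reject H0; the evidence is statistically significant.

-3.138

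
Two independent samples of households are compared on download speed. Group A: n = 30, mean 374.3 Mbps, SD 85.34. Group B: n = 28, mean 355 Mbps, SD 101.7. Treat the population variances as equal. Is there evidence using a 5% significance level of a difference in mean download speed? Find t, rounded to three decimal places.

Let group 1 = group A, group 2 = group B. H0: μ_1 = μ_2; H1: μ_1 ≠ μ_2 (two-sample pooled-variance t-test, two-sided).
s_p² = [(30−1)·85.34² + (28−1)·101.7²]/(30+28−2) = 8758.26
t = (374.3 − 355)/√[8758.26·(1/30 + 1/28)] = 0.785
df = n₁ + n₂ − 2 = 56
Two-sided p-value ≈ 0.4359
Since p ≈ 0.4359 > α = 0.05, fail to reject H0; the data do not provide sufficient evidence against H0.

0.785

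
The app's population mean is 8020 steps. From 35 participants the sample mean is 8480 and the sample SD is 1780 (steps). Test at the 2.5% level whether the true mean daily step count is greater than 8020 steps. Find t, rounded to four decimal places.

H0: μ = 8020; H1: μ > 8020 (one-sample t-test, right-tailed).
t = (x̄ − μ₀)/(s/√n) = (8480 − 8020)/(1780/√35) = 1.5289
df = n − 1 = 34
p-value = P(T ≥ 1.5289) ≈ 0.0678
Since p ≈ 0.0678 > α = 0.025, fail to reject H0; the evidence is not statistically significant.

1.5289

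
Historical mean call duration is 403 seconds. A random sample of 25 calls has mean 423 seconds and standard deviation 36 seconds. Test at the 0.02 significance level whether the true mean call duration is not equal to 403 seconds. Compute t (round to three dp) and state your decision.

t = 2.778; reject H0

H0: μ = 403; H1: μ ≠ 403 (one-sample t-test, two-sided).
t = (x̄ − μ₀)/(s/√n) = (423 − 403)/(36/√25) = 2.778
df = n − 1 = 24
Two-sided p-value ≈ 0.0105
Since p ≈ 0.0105 < α = 0.02, reject H0; the data support H1.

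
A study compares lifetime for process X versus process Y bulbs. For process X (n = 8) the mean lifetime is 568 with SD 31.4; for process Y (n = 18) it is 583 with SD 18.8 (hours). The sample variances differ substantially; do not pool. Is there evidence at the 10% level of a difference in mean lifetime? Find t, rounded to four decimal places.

-1.2549

Let group 1 = process X, group 2 = process Y. H0: μ_1 = μ_2; H1: μ_1 ≠ μ_2 (Welch's two-sample t-test, two-sided).
t = (x̄_1 − x̄_2)/√(s_1²/n_1 + s_2²/n_2) = (568 − 583)/√(31.4²/8 + 18.8²/18) = -1.2549
Welch–Satterthwaite df ≈ 9.31
Two-sided p-value ≈ 0.240
Since p ≈ 0.240 > α = 0.1, fail to reject H0; the data do not provide sufficient evidence against H0.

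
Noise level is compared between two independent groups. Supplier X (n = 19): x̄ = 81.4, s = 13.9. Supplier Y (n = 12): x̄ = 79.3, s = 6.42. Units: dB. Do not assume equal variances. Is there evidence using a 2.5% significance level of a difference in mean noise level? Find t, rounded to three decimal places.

0.569

Let group 1 = supplier X, group 2 = supplier Y. H0: μ_1 = μ_2; H1: μ_1 ≠ μ_2 (Welch's two-sample t-test, two-sided).
t = (x̄_1 − x̄_2)/√(s_1²/n_1 + s_2²/n_2) = (81.4 − 79.3)/√(13.9²/19 + 6.42²/12) = 0.569
Welch–Satterthwaite df ≈ 27.15
Two-sided p-value ≈ 0.574
Since p ≈ 0.574 > α = 0.025, fail to reject H0; the evidence is not statistically significant.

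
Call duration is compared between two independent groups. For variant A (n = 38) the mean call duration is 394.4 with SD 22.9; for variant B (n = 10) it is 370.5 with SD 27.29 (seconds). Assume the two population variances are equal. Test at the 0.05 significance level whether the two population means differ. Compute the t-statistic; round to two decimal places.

2.82

Let group 1 = variant A, group 2 = variant B. H0: μ_1 = μ_2; H1: μ_1 ≠ μ_2 (two-sample pooled-variance t-test, two-sided).
s_p² = [(38−1)·22.9² + (10−1)·27.29²]/(38+10−2) = 567.519
t = (394.4 − 370.5)/√[567.519·(1/38 + 1/10)] = 2.82
df = n₁ + n₂ − 2 = 46
Two-sided p-value ≈ 0.007
Since p ≈ 0.007 < α = 0.05, reject H0; the evidence is statistically significant.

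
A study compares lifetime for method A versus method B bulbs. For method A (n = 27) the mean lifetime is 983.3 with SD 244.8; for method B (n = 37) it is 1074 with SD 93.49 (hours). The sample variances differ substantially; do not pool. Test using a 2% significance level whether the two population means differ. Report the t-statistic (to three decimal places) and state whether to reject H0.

Let group 1 = method A, group 2 = method B. H0: μ_1 = μ_2; H1: μ_1 ≠ μ_2 (Welch's two-sample t-test, two-sided).
t = (x̄_1 − x̄_2)/√(s_1²/n_1 + s_2²/n_2) = (983.3 − 1074)/√(244.8²/27 + 93.49²/37) = -1.830
Welch–Satterthwaite df ≈ 31.57
Two-sided p-value ≈ 0.077
Since p ≈ 0.077 > α = 0.02, fail to reject H0; the data do not provide sufficient evidence against H0.

t = -1.830; fail to reject H0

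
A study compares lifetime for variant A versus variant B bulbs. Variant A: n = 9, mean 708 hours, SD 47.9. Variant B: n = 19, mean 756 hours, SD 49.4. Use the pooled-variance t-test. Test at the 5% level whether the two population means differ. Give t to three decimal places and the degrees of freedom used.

t = -2.424, df = 26

Let group 1 = variant A, group 2 = variant B. H0: μ_1 = μ_2; H1: μ_1 ≠ μ_2 (two-sample pooled-variance t-test, two-sided).
s_p² = [(9−1)·47.9² + (19−1)·49.4²]/(9+19−2) = 2395.45
t = (708 − 756)/√[2395.45·(1/9 + 1/19)] = -2.424
df = n₁ + n₂ − 2 = 26
Two-sided p-value ≈ 0.023
Since p ≈ 0.023 < α = 0.05, reject H0; the evidence is statistically significant.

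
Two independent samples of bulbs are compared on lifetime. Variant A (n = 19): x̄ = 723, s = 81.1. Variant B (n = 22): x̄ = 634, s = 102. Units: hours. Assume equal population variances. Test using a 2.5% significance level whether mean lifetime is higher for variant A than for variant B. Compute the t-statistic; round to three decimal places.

Let group 1 = variant A, group 2 = variant B. H0: μ_1 = μ_2; H1: μ_1 > μ_2 (two-sample pooled-variance t-test, right-tailed).
s_p² = [(19−1)·81.1² + (22−1)·102²]/(19+22−2) = 8637.79
t = (723 − 634)/√[8637.79·(1/19 + 1/22)] = 3.058
df = n₁ + n₂ − 2 = 39
p-value = P(T ≥ 3.058) ≈ 0.002
Since p ≈ 0.002 < α = 0.025, reject H0; the evidence is statistically significant.

3.058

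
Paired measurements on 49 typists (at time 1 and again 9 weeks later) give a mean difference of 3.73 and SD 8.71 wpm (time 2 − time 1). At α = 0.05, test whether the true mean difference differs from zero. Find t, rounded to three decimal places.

H0: μ_d = 0; H1: μ_d ≠ 0 (paired t-test on the differences, two-sided).
t = d̄/(s_d/√n) = 3.73/(8.71/√49) = 2.998
df = n − 1 = 48
Two-sided p-value ≈ 0.0043
Since p ≈ 0.0043 < α = 0.05, reject H0; the evidence is statistically significant.

2.998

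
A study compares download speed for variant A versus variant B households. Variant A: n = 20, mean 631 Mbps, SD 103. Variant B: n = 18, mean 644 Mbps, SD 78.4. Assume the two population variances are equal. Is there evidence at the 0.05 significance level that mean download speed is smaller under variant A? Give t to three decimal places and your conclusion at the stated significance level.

Let group 1 = variant A, group 2 = variant B. H0: μ_1 = μ_2; H1: μ_1 < μ_2 (two-sample pooled-variance t-test, left-tailed).
s_p² = [(20−1)·103² + (18−1)·78.4²]/(20+18−2) = 8501.74
t = (631 − 644)/√[8501.74·(1/20 + 1/18)] = -0.434
df = n₁ + n₂ − 2 = 36
p-value = P(T ≤ -0.434) ≈ 0.3335
Since p ≈ 0.3335 > α = 0.05, fail to reject H0; the evidence is not statistically significant.

t = -0.434; fail to reject H0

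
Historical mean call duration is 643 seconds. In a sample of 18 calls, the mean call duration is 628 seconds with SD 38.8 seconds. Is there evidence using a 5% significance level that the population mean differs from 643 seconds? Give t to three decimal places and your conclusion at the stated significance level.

t = -1.640; fail to reject H0

H0: μ = 643; H1: μ ≠ 643 (one-sample t-test, two-sided).
t = (x̄ − μ₀)/(s/√n) = (628 − 643)/(38.8/√18) = -1.640
df = n − 1 = 17
Two-sided p-value ≈ 0.1193
Since p ≈ 0.1193 > α = 0.05, fail to reject H0; the evidence is not statistically significant.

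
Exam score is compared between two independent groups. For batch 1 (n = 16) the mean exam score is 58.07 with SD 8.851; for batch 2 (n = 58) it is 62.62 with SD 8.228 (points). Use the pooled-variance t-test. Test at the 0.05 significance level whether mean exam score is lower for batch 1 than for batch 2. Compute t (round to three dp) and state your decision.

Let group 1 = batch 1, group 2 = batch 2. H0: μ_1 = μ_2; H1: μ_1 < μ_2 (two-sample pooled-variance t-test, left-tailed).
s_p² = [(16−1)·8.851² + (58−1)·8.228²]/(16+58−2) = 69.9167
t = (58.07 − 62.62)/√[69.9167·(1/16 + 1/58)] = -1.927
df = n₁ + n₂ − 2 = 72
p-value = P(T ≤ -1.927) ≈ 0.029
Since p ≈ 0.029 < α = 0.05, reject H0; the data support H1.

t = -1.927; reject H0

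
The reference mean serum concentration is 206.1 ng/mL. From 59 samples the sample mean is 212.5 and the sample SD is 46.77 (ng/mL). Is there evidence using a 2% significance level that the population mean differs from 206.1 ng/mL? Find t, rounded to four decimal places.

H0: μ = 206.1; H1: μ ≠ 206.1 (one-sample t-test, two-sided).
t = (x̄ − μ₀)/(s/√n) = (212.5 − 206.1)/(46.77/√59) = 1.0511
df = n − 1 = 58
Two-sided p-value ≈ 0.2976
Since p ≈ 0.2976 > α = 0.02, fail to reject H0; the data do not provide sufficient evidence against H0.

1.0511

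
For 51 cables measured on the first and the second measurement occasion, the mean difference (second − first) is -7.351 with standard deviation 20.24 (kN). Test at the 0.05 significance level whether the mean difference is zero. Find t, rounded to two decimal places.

H0: μ_d = 0; H1: μ_d ≠ 0 (paired t-test on the differences, two-sided).
t = d̄/(s_d/√n) = -7.351/(20.24/√51) = -2.59
df = n − 1 = 50
Two-sided p-value ≈ 0.0124
Since p ≈ 0.0124 < α = 0.05, reject H0; the data support H1.

-2.59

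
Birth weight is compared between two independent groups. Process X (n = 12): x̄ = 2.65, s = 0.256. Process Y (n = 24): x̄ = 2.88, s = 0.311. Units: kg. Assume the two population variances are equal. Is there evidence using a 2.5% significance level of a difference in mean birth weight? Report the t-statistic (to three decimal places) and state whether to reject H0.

t = -2.210; fail to reject H0

Let group 1 = process X, group 2 = process Y. H0: μ_1 = μ_2; H1: μ_1 ≠ μ_2 (two-sample pooled-variance t-test, two-sided).
s_p² = [(12−1)·0.256² + (24−1)·0.311²]/(12+24−2) = 0.0866317
t = (2.65 − 2.88)/√[0.0866317·(1/12 + 1/24)] = -2.210
df = n₁ + n₂ − 2 = 34
Two-sided p-value ≈ 0.034
Since p ≈ 0.034 > α = 0.025, fail to reject H0; the data do not provide sufficient evidence against H0.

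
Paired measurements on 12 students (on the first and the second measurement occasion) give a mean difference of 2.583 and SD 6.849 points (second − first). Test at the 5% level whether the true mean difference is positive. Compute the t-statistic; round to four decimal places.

1.3064

H0: μ_d = 0; H1: μ_d > 0 (paired t-test on the differences, right-tailed).
t = d̄/(s_d/√n) = 2.583/(6.849/√12) = 1.3064
df = n − 1 = 11
p-value = P(T ≥ 1.3064) ≈ 0.1090
Since p ≈ 0.1090 > α = 0.05, fail to reject H0; the data do not provide sufficient evidence against H0.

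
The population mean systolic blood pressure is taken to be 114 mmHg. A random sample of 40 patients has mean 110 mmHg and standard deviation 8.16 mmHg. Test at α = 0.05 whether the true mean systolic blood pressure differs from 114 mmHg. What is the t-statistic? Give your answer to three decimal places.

-3.100

H0: μ = 114; H1: μ ≠ 114 (one-sample t-test, two-sided).
t = (x̄ − μ₀)/(s/√n) = (110 − 114)/(8.16/√40) = -3.100
df = n − 1 = 39
Two-sided p-value ≈ 0.004
Since p ≈ 0.004 < α = 0.05, reject H0; the evidence is statistically significant.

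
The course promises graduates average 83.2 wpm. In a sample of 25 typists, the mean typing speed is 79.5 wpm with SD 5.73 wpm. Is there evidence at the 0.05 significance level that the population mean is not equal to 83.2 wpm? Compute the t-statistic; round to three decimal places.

H0: μ = 83.2; H1: μ ≠ 83.2 (one-sample t-test, two-sided).
t = (x̄ − μ₀)/(s/√n) = (79.5 − 83.2)/(5.73/√25) = -3.229
df = n − 1 = 24
Two-sided p-value ≈ 0.004
Since p ≈ 0.004 < α = 0.05, reject H0; the data support H1.

-3.229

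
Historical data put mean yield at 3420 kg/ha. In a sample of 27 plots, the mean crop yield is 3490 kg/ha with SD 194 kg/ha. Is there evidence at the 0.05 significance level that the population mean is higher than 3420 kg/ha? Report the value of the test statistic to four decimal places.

1.8749

H0: μ = 3420; H1: μ > 3420 (one-sample t-test, right-tailed).
t = (x̄ − μ₀)/(s/√n) = (3490 − 3420)/(194/√27) = 1.8749
df = n − 1 = 26
p-value = P(T ≥ 1.8749) ≈ 0.0360
Since p ≈ 0.0360 < α = 0.05, reject H0; the evidence is statistically significant.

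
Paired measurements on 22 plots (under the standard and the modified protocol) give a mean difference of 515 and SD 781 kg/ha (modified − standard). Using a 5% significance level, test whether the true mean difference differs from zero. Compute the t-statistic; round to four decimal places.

H0: μ_d = 0; H1: μ_d ≠ 0 (paired t-test on the differences, two-sided).
t = d̄/(s_d/√n) = 515/(781/√22) = 3.0929
df = n − 1 = 21
Two-sided p-value ≈ 0.006
Since p ≈ 0.006 < α = 0.05, reject H0; the data support H1.

3.0929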